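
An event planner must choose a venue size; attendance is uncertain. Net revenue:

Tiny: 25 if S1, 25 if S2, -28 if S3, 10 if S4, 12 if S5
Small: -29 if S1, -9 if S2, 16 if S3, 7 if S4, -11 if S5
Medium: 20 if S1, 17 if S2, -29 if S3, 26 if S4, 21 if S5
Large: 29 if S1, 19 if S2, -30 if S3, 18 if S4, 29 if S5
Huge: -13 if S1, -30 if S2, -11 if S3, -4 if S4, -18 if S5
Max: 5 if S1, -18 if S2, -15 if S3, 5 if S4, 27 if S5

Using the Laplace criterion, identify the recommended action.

Row averages: Tiny=8.8, Small=-5.2, Medium=11, Large=13, Huge=-15.2, Max=0.8
Highest average = 13 → Large.

Large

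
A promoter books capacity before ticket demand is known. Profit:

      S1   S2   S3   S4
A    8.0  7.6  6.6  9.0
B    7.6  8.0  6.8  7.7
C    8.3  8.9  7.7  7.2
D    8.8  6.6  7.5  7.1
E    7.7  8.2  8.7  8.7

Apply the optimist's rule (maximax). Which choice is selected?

Row maxima: A=9.0, B=8.0, C=8.9, D=8.8, E=8.7
Best best-case = 9.0 → A.

A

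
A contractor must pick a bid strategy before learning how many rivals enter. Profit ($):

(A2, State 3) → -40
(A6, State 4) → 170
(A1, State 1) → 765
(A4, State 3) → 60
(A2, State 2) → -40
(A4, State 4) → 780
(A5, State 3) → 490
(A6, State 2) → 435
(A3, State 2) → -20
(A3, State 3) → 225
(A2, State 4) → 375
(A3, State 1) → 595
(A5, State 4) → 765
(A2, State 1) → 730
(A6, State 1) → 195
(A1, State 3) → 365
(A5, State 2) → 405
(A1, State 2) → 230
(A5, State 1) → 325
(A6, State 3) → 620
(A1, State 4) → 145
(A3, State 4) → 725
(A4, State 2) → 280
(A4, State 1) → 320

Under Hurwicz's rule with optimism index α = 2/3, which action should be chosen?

A1: 2/3·765 + 1/3·145 = 1675/3
A2: 2/3·730 + 1/3·(-40) = 1420/3
A3: 2/3·725 + 1/3·(-20) = 1430/3
A4: 2/3·780 + 1/3·60 = 540
A5: 2/3·765 + 1/3·325 = 1855/3
A6: 2/3·620 + 1/3·170 = 470
Highest Hurwicz score = 1855/3 → A5.

A5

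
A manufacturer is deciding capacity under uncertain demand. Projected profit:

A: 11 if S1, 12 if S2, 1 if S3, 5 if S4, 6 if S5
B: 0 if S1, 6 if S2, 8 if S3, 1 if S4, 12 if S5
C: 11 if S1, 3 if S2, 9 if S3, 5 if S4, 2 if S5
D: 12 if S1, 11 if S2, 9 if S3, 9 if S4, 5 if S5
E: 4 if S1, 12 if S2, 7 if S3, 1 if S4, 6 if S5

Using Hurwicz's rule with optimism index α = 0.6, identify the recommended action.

A: 0.6·12 + 0.4·1 = 7.6
B: 0.6·12 + 0.4·0 = 7.2
C: 0.6·11 + 0.4·2 = 7.4
D: 0.6·12 + 0.4·5 = 9.2
E: 0.6·12 + 0.4·1 = 7.6
Highest Hurwicz score = 9.2 → D.

D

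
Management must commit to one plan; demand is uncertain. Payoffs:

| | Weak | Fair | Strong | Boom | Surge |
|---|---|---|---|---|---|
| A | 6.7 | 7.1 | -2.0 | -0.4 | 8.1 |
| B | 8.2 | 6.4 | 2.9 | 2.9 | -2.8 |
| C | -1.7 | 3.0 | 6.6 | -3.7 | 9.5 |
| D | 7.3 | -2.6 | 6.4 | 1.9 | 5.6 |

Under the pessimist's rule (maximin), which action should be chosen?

Row minima: A=-2.0, B=-2.8, C=-3.7, D=-2.6
Best worst-case = -2.0 → A.

A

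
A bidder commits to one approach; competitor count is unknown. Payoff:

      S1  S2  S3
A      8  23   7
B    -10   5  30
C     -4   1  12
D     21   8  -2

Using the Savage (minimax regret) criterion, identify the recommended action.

A

Column bests: S1=21, S2=23, S3=30.
A regrets: 13, 0, 23 → max 23
B regrets: 31, 18, 0 → max 31
C regrets: 25, 22, 18 → max 25
D regrets: 0, 15, 32 → max 32
Smallest max regret = 23 → A.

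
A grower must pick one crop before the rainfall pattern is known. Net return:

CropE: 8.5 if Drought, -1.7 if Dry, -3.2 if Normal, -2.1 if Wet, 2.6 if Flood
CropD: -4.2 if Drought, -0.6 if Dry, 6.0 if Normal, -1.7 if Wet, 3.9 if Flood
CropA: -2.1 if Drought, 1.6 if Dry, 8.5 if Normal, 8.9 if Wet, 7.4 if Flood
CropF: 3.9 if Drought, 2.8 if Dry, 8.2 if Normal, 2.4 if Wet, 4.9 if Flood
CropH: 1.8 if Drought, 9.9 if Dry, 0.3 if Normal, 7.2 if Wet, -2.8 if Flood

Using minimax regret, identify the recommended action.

CropF

Column bests: Drought=8.5, Dry=9.9, Normal=8.5, Wet=8.9, Flood=7.4.
CropE regrets: 0.0, 11.6, 11.7, 11.0, 4.8 → max 11.7
CropD regrets: 12.7, 10.5, 2.5, 10.6, 3.5 → max 12.7
CropA regrets: 10.6, 8.3, 0.0, 0.0, 0.0 → max 10.6
CropF regrets: 4.6, 7.1, 0.3, 6.5, 2.5 → max 7.1
CropH regrets: 6.7, 0.0, 8.2, 1.7, 10.2 → max 10.2
Smallest max regret = 7.1 → CropF.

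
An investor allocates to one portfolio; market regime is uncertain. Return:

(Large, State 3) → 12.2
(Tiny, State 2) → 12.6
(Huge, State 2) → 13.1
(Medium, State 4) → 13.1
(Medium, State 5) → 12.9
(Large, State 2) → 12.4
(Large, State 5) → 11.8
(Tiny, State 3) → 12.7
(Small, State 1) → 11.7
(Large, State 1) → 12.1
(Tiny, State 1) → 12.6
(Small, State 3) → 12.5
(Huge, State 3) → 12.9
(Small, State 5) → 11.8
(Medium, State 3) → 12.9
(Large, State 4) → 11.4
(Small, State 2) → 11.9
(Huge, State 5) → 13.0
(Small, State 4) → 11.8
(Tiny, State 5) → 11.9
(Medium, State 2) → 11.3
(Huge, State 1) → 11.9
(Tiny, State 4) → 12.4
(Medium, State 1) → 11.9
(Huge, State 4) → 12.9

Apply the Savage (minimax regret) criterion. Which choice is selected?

Column bests: State 1=12.6, State 2=13.1, State 3=12.9, State 4=13.1, State 5=13.0.
Tiny regrets: 0.0, 0.5, 0.2, 0.7, 1.1 → max 1.1
Small regrets: 0.9, 1.2, 0.4, 1.3, 1.2 → max 1.3
Medium regrets: 0.7, 1.8, 0.0, 0.0, 0.1 → max 1.8
Large regrets: 0.5, 0.7, 0.7, 1.7, 1.2 → max 1.7
Huge regrets: 0.7, 0.0, 0.0, 0.2, 0.0 → max 0.7
Smallest max regret = 0.7 → Huge.

Huge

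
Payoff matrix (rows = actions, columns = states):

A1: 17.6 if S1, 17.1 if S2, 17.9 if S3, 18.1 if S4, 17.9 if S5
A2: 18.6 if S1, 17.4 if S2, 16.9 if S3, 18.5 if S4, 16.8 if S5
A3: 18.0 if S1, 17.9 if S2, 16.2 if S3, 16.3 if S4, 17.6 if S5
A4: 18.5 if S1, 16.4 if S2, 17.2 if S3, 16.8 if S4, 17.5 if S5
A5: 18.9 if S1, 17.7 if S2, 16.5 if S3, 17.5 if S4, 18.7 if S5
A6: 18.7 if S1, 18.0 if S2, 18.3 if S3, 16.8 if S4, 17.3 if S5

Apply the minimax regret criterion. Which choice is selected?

A1

Column bests: S1=18.9, S2=18.0, S3=18.3, S4=18.5, S5=18.7.
A1 regrets: 1.3, 0.9, 0.4, 0.4, 0.8 → max 1.3
A2 regrets: 0.3, 0.6, 1.4, 0.0, 1.9 → max 1.9
A3 regrets: 0.9, 0.1, 2.1, 2.2, 1.1 → max 2.2
A4 regrets: 0.4, 1.6, 1.1, 1.7, 1.2 → max 1.7
A5 regrets: 0.0, 0.3, 1.8, 1.0, 0.0 → max 1.8
A6 regrets: 0.2, 0.0, 0.0, 1.7, 1.4 → max 1.7
Smallest max regret = 1.3 → A1.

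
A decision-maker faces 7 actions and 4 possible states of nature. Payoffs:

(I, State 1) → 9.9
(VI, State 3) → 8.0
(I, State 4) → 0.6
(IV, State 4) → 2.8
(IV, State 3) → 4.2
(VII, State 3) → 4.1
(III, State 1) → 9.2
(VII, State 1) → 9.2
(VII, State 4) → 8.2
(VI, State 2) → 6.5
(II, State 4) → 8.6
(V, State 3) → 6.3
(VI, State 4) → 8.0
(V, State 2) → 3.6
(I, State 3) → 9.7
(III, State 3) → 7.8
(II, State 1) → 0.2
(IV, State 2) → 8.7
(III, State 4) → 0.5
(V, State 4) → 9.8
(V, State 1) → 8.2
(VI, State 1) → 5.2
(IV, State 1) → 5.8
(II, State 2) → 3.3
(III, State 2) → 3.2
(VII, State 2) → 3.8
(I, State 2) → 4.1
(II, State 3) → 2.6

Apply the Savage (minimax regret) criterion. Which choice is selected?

VI

Column bests: State 1=9.9, State 2=8.7, State 3=9.7, State 4=9.8.
I regrets: 0.0, 4.6, 0.0, 9.2 → max 9.2
II regrets: 9.7, 5.4, 7.1, 1.2 → max 9.7
III regrets: 0.7, 5.5, 1.9, 9.3 → max 9.3
IV regrets: 4.1, 0.0, 5.5, 7.0 → max 7.0
V regrets: 1.7, 5.1, 3.4, 0.0 → max 5.1
VI regrets: 4.7, 2.2, 1.7, 1.8 → max 4.7
VII regrets: 0.7, 4.9, 5.6, 1.6 → max 5.6
Smallest max regret = 4.7 → VI.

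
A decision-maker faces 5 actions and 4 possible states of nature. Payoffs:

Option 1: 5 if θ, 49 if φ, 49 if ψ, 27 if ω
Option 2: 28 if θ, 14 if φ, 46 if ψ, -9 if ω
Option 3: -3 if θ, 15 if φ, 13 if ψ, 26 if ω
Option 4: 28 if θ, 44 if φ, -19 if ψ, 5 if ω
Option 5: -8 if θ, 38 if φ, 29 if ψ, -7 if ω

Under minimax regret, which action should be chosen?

Column bests: θ=28, φ=49, ψ=49, ω=27.
Option 1 regrets: 23, 0, 0, 0 → max 23
Option 2 regrets: 0, 35, 3, 36 → max 36
Option 3 regrets: 31, 34, 36, 1 → max 36
Option 4 regrets: 0, 5, 68, 22 → max 68
Option 5 regrets: 36, 11, 20, 34 → max 36
Smallest max regret = 23 → Option 1.

Option 1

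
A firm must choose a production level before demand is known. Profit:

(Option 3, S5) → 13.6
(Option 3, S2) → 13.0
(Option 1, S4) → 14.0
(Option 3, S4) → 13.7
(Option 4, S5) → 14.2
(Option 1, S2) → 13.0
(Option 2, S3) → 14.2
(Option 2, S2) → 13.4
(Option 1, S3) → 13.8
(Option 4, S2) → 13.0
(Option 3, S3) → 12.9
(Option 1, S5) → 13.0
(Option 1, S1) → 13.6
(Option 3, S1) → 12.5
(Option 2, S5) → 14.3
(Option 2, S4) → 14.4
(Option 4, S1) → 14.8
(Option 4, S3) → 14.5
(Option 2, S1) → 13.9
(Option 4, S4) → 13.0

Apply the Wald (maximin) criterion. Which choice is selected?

Row minima: Option 1=13.0, Option 2=13.4, Option 3=12.5, Option 4=13.0
Best worst-case = 13.4 → Option 2.

Option 2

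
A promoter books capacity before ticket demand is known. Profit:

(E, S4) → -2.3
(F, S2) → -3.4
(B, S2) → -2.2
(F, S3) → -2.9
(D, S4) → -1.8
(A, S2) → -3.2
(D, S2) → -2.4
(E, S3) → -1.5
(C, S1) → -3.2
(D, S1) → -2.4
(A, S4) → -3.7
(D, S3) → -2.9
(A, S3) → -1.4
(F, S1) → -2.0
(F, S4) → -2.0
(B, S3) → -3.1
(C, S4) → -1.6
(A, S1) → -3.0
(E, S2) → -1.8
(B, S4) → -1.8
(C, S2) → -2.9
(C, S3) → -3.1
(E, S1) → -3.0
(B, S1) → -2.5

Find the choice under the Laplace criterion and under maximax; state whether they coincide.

Row averages: A=-2.825, B=-2.4, C=-2.7, D=-2.375, E=-2.15, F=-2.575
Highest average = -2.15 → E.
Row maxima: A=-1.4, B=-1.8, C=-1.6, D=-1.8, E=-1.5, F=-2.0
Best best-case = -1.4 → A.

laplace → E; maximax → A (disagree)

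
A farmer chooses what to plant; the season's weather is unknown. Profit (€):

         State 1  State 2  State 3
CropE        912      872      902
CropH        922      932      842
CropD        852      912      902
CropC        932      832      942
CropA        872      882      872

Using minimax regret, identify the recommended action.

CropE

Column bests: State 1=932, State 2=932, State 3=942.
CropE regrets: 20, 60, 40 → max 60
CropH regrets: 10, 0, 100 → max 100
CropD regrets: 80, 20, 40 → max 80
CropC regrets: 0, 100, 0 → max 100
CropA regrets: 60, 50, 70 → max 70
Smallest max regret = 60 → CropE.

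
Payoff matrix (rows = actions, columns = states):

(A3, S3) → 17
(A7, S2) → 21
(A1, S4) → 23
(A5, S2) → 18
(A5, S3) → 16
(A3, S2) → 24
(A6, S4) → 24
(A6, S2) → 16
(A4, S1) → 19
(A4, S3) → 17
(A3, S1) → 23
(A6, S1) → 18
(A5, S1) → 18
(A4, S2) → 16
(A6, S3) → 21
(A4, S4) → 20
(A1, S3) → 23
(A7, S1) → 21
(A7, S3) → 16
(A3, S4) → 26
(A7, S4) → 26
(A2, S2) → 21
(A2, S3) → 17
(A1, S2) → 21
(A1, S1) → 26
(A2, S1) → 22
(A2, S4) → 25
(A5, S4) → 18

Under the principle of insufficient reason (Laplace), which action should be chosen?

A1

Row averages: A1=23.25, A2=21.25, A3=22.5, A4=18, A5=17.5, A6=19.75, A7=21
Highest average = 23.25 → A1.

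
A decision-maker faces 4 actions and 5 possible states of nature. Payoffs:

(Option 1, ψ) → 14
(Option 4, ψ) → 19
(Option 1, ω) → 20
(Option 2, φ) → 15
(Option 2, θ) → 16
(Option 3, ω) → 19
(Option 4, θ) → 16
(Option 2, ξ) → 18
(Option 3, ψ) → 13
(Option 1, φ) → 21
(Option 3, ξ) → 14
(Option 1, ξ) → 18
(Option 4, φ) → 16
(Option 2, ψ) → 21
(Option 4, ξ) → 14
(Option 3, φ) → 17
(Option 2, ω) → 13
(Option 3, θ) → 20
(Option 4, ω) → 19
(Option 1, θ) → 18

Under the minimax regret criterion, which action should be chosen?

Option 4

Column bests: θ=20, φ=21, ψ=21, ω=20, ξ=18.
Option 1 regrets: 2, 0, 7, 0, 0 → max 7
Option 2 regrets: 4, 6, 0, 7, 0 → max 7
Option 3 regrets: 0, 4, 8, 1, 4 → max 8
Option 4 regrets: 4, 5, 2, 1, 4 → max 5
Smallest max regret = 5 → Option 4.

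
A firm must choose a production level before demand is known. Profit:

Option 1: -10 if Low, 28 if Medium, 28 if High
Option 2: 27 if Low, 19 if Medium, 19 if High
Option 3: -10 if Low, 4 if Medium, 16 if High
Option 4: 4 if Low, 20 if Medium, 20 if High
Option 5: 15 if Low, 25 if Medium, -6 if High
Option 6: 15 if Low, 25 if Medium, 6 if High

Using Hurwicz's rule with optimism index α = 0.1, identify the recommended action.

Option 2

Option 1: 0.1·28 + 0.9·(-10) = -6.2
Option 2: 0.1·27 + 0.9·19 = 19.8
Option 3: 0.1·16 + 0.9·(-10) = -7.4
Option 4: 0.1·20 + 0.9·4 = 5.6
Option 5: 0.1·25 + 0.9·(-6) = -2.9
Option 6: 0.1·25 + 0.9·6 = 7.9
Highest Hurwicz score = 19.8 → Option 2.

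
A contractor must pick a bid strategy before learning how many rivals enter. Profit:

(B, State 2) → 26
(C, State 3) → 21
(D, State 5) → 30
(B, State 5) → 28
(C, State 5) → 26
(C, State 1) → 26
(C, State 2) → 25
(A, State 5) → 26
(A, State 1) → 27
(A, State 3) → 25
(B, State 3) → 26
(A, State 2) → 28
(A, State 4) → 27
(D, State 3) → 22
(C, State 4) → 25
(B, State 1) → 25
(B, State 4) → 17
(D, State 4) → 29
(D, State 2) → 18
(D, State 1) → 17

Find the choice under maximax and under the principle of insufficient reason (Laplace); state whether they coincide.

maximax → D; laplace → A (disagree)

Row maxima: A=28, B=28, C=26, D=30
Best best-case = 30 → D.
Row averages: A=26.6, B=24.4, C=24.6, D=23.2
Highest average = 26.6 → A.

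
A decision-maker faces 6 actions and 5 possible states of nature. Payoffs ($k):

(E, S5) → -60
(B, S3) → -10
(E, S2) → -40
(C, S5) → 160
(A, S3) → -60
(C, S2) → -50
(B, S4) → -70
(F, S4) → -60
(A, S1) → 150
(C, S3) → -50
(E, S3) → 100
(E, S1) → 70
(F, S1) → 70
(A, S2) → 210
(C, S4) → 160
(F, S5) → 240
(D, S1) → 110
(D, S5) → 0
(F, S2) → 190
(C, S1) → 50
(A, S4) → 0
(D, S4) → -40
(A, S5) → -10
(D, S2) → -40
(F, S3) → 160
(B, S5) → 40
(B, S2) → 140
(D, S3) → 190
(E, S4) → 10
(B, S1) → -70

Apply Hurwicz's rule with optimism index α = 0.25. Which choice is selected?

A: 0.25·210 + 0.75·(-60) = 7.5
B: 0.25·140 + 0.75·(-70) = -17.5
C: 0.25·160 + 0.75·(-50) = 2.5
D: 0.25·190 + 0.75·(-40) = 17.5
E: 0.25·100 + 0.75·(-60) = -20
F: 0.25·240 + 0.75·(-60) = 15
Highest Hurwicz score = 17.5 → D.

D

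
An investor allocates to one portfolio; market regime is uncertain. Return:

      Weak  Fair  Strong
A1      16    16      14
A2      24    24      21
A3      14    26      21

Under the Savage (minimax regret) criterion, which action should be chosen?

A2

Column bests: Weak=24, Fair=26, Strong=21.
A1 regrets: 8, 10, 7 → max 10
A2 regrets: 0, 2, 0 → max 2
A3 regrets: 10, 0, 0 → max 10
Smallest max regret = 2 → A2.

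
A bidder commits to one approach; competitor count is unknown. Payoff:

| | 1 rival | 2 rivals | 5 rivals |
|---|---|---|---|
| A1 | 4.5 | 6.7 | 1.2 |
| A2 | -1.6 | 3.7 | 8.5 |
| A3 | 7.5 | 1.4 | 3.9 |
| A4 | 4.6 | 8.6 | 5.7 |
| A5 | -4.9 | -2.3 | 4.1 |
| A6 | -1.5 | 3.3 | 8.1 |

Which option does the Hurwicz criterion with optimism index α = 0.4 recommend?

A4

A1: 0.4·6.7 + 0.6·1.2 = 3.4
A2: 0.4·8.5 + 0.6·(-1.6) = 2.44
A3: 0.4·7.5 + 0.6·1.4 = 3.84
A4: 0.4·8.6 + 0.6·4.6 = 6.2
A5: 0.4·4.1 + 0.6·(-4.9) = -1.3
A6: 0.4·8.1 + 0.6·(-1.5) = 2.34
Highest Hurwicz score = 6.2 → A4.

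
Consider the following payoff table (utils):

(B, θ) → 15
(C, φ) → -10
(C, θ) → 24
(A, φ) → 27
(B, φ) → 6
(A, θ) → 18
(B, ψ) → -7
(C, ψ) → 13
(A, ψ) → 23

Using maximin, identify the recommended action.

A

Row minima: A=18, B=-7, C=-10
Best worst-case = 18 → A.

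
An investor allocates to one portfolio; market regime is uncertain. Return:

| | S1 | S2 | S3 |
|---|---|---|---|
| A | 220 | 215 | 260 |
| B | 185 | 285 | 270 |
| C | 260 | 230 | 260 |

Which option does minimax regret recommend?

Column bests: S1=260, S2=285, S3=270.
A regrets: 40, 70, 10 → max 70
B regrets: 75, 0, 0 → max 75
C regrets: 0, 55, 10 → max 55
Smallest max regret = 55 → C.

C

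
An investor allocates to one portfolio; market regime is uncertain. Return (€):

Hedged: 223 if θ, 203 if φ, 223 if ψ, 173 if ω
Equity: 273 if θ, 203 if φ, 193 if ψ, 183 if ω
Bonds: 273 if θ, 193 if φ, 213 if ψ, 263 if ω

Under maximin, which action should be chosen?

Row minima: Hedged=173, Equity=183, Bonds=193
Best worst-case = 193 → Bonds.

Bonds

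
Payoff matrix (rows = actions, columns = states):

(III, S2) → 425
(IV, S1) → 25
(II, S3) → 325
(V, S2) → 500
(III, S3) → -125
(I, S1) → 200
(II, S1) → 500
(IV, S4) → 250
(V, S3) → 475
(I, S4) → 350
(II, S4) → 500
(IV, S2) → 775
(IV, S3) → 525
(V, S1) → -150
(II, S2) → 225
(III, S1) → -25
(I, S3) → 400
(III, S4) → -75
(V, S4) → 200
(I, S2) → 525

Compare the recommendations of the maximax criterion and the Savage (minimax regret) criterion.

Row maxima: I=525, II=500, III=425, IV=775, V=500
Best best-case = 775 → IV.
Column bests: S1=500, S2=775, S3=525, S4=500.
I regrets: 300, 250, 125, 150 → max 300
II regrets: 0, 550, 200, 0 → max 550
III regrets: 525, 350, 650, 575 → max 650
IV regrets: 475, 0, 0, 250 → max 475
V regrets: 650, 275, 50, 300 → max 650
Smallest max regret = 300 → I.

maximax → IV; minimax regret → I (disagree)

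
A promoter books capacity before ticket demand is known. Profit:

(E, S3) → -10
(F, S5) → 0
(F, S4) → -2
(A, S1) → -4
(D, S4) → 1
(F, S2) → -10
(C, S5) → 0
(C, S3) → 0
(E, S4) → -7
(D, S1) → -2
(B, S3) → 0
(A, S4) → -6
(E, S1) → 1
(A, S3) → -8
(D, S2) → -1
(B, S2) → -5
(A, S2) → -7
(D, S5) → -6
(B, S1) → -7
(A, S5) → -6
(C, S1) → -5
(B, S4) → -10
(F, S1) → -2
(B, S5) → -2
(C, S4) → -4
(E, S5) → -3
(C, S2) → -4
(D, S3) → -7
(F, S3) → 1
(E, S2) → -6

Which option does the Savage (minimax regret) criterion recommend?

C

Column bests: S1=1, S2=-1, S3=1, S4=1, S5=0.
A regrets: 5, 6, 9, 7, 6 → max 9
B regrets: 8, 4, 1, 11, 2 → max 11
C regrets: 6, 3, 1, 5, 0 → max 6
D regrets: 3, 0, 8, 0, 6 → max 8
E regrets: 0, 5, 11, 8, 3 → max 11
F regrets: 3, 9, 0, 3, 0 → max 9
Smallest max regret = 6 → C.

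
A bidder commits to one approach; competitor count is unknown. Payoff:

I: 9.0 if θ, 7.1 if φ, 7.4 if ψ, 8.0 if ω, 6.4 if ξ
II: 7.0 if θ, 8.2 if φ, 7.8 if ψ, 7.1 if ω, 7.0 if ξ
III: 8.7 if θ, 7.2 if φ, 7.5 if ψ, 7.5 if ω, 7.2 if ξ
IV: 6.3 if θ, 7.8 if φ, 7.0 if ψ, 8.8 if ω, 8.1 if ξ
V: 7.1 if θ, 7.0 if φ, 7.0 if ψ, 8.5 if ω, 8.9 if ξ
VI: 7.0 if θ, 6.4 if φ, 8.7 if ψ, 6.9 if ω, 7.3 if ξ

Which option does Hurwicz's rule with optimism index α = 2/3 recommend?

I: 2/3·9.0 + 1/3·6.4 = 122/15
II: 2/3·8.2 + 1/3·7.0 = 7.8
III: 2/3·8.7 + 1/3·7.2 = 8.2
IV: 2/3·8.8 + 1/3·6.3 = 239/30
V: 2/3·8.9 + 1/3·7.0 = 124/15
VI: 2/3·8.7 + 1/3·6.4 = 119/15
Highest Hurwicz score = 124/15 → V.

V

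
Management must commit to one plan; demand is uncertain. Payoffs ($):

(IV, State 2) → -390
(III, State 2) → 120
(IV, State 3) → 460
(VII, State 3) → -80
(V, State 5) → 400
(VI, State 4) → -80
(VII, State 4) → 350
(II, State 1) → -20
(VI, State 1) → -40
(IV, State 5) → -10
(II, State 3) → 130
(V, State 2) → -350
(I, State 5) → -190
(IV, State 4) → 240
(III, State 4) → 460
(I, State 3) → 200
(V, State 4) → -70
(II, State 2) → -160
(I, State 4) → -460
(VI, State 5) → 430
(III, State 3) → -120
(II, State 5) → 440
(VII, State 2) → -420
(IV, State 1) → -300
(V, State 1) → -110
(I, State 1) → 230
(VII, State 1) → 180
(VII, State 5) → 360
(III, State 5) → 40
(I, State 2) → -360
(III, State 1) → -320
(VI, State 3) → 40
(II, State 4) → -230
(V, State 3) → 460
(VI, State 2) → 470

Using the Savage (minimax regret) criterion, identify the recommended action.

Column bests: State 1=230, State 2=470, State 3=460, State 4=460, State 5=440.
I regrets: 0, 830, 260, 920, 630 → max 920
II regrets: 250, 630, 330, 690, 0 → max 690
III regrets: 550, 350, 580, 0, 400 → max 580
IV regrets: 530, 860, 0, 220, 450 → max 860
V regrets: 340, 820, 0, 530, 40 → max 820
VI regrets: 270, 0, 420, 540, 10 → max 540
VII regrets: 50, 890, 540, 110, 80 → max 890
Smallest max regret = 540 → VI.

VI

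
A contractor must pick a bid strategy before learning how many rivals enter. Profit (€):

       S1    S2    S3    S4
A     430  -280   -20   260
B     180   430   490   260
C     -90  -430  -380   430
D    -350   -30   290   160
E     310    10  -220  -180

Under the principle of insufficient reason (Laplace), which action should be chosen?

B

Row averages: A=97.5, B=340, C=-117.5, D=17.5, E=-20
Highest average = 340 → B.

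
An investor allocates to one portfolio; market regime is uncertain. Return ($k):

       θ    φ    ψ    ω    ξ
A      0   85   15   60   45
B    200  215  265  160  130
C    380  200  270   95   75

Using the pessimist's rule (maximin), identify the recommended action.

B

Row minima: A=0, B=130, C=75
Best worst-case = 130 → B.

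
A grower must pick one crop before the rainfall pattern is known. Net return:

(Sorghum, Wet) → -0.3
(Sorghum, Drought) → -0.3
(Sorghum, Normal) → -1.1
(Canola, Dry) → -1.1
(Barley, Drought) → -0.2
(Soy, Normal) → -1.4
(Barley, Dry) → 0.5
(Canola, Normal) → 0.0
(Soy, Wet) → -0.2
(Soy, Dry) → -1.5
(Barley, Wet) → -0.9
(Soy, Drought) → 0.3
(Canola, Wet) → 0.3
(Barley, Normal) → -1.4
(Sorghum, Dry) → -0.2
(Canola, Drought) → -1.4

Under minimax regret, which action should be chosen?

Sorghum

Column bests: Drought=0.3, Dry=0.5, Normal=0.0, Wet=0.3.
Soy regrets: 0.0, 2.0, 1.4, 0.5 → max 2.0
Barley regrets: 0.5, 0.0, 1.4, 1.2 → max 1.4
Canola regrets: 1.7, 1.6, 0.0, 0.0 → max 1.7
Sorghum regrets: 0.6, 0.7, 1.1, 0.6 → max 1.1
Smallest max regret = 1.1 → Sorghum.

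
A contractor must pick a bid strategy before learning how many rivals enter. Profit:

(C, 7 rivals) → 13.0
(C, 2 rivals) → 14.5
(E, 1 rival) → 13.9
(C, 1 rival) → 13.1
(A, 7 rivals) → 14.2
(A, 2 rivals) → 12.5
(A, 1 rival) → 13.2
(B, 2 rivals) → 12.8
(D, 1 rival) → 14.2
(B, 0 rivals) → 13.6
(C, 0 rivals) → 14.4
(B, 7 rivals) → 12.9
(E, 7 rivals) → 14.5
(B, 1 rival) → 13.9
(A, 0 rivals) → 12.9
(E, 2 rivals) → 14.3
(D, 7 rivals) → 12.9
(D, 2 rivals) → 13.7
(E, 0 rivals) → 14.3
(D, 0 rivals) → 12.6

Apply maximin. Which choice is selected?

E

Row minima: A=12.5, B=12.8, C=13.0, D=12.6, E=13.9
Best worst-case = 13.9 → E.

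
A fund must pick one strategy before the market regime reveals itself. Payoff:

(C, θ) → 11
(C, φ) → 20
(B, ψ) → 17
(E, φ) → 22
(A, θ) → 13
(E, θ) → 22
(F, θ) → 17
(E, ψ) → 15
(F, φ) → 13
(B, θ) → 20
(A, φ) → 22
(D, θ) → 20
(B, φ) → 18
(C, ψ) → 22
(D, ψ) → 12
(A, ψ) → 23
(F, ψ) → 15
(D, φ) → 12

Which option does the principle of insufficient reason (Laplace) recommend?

E

Row averages: A=58/3, B=55/3, C=53/3, D=44/3, E=59/3, F=15
Highest average = 59/3 → E.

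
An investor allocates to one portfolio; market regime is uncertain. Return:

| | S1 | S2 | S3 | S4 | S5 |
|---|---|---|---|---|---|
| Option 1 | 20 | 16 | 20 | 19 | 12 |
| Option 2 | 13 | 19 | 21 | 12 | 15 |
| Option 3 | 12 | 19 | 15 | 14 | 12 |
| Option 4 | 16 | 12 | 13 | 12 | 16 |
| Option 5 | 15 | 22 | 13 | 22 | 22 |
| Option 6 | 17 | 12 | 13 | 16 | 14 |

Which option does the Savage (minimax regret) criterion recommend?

Option 5

Column bests: S1=20, S2=22, S3=21, S4=22, S5=22.
Option 1 regrets: 0, 6, 1, 3, 10 → max 10
Option 2 regrets: 7, 3, 0, 10, 7 → max 10
Option 3 regrets: 8, 3, 6, 8, 10 → max 10
Option 4 regrets: 4, 10, 8, 10, 6 → max 10
Option 5 regrets: 5, 0, 8, 0, 0 → max 8
Option 6 regrets: 3, 10, 8, 6, 8 → max 10
Smallest max regret = 8 → Option 5.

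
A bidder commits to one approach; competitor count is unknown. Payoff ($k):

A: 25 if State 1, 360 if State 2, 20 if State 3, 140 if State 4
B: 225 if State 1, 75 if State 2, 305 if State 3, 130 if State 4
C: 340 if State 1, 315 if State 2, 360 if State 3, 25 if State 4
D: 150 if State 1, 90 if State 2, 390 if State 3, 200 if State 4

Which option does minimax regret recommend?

C

Column bests: State 1=340, State 2=360, State 3=390, State 4=200.
A regrets: 315, 0, 370, 60 → max 370
B regrets: 115, 285, 85, 70 → max 285
C regrets: 0, 45, 30, 175 → max 175
D regrets: 190, 270, 0, 0 → max 270
Smallest max regret = 175 → C.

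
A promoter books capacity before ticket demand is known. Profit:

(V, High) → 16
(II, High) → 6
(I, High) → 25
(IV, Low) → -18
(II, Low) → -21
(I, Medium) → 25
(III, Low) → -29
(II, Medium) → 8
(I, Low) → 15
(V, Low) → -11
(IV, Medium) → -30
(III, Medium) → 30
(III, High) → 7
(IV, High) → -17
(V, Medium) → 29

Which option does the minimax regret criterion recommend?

I

Column bests: Low=15, Medium=30, High=25.
I regrets: 0, 5, 0 → max 5
II regrets: 36, 22, 19 → max 36
III regrets: 44, 0, 18 → max 44
IV regrets: 33, 60, 42 → max 60
V regrets: 26, 1, 9 → max 26
Smallest max regret = 5 → I.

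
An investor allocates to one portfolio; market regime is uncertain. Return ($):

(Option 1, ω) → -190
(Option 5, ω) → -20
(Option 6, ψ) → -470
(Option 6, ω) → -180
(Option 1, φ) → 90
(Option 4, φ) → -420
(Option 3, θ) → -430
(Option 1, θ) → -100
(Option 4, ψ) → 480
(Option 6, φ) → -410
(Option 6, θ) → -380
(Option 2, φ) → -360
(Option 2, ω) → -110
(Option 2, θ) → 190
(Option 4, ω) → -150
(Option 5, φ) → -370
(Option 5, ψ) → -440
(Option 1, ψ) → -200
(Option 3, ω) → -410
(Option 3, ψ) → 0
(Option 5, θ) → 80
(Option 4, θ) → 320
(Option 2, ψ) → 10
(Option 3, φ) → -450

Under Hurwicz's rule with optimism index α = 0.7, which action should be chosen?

Option 1: 0.7·90 + 0.3·(-200) = 3
Option 2: 0.7·190 + 0.3·(-360) = 25
Option 3: 0.7·0 + 0.3·(-450) = -135
Option 4: 0.7·480 + 0.3·(-420) = 210
Option 5: 0.7·80 + 0.3·(-440) = -76
Option 6: 0.7·(-180) + 0.3·(-470) = -267
Highest Hurwicz score = 210 → Option 4.

Option 4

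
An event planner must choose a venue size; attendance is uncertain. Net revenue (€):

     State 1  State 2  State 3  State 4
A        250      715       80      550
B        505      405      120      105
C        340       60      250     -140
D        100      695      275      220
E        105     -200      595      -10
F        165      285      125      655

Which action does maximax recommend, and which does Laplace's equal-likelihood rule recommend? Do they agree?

Row maxima: A=715, B=505, C=340, D=695, E=595, F=655
Best best-case = 715 → A.
Row averages: A=398.75, B=283.75, C=127.5, D=322.5, E=122.5, F=307.5
Highest average = 398.75 → A.

maximax → A; laplace → A (agree)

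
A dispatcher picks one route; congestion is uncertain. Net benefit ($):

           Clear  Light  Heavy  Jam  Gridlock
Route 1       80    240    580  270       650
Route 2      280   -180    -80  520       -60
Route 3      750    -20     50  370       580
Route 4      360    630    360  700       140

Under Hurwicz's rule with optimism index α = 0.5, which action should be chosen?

Route 4

Route 1: 0.5·650 + 0.5·80 = 365
Route 2: 0.5·520 + 0.5·(-180) = 170
Route 3: 0.5·750 + 0.5·(-20) = 365
Route 4: 0.5·700 + 0.5·140 = 420
Highest Hurwicz score = 420 → Route 4.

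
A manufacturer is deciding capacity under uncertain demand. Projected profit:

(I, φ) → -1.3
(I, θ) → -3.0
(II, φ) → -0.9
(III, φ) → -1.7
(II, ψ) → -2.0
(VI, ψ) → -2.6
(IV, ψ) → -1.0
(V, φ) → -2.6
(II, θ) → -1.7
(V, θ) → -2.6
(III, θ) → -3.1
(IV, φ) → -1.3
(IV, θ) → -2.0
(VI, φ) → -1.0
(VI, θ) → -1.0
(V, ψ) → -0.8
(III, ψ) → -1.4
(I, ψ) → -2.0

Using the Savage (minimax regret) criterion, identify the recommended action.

Column bests: θ=-1.0, φ=-0.9, ψ=-0.8.
I regrets: 2.0, 0.4, 1.2 → max 2.0
II regrets: 0.7, 0.0, 1.2 → max 1.2
III regrets: 2.1, 0.8, 0.6 → max 2.1
IV regrets: 1.0, 0.4, 0.2 → max 1.0
V regrets: 1.6, 1.7, 0.0 → max 1.7
VI regrets: 0.0, 0.1, 1.8 → max 1.8
Smallest max regret = 1.0 → IV.

IV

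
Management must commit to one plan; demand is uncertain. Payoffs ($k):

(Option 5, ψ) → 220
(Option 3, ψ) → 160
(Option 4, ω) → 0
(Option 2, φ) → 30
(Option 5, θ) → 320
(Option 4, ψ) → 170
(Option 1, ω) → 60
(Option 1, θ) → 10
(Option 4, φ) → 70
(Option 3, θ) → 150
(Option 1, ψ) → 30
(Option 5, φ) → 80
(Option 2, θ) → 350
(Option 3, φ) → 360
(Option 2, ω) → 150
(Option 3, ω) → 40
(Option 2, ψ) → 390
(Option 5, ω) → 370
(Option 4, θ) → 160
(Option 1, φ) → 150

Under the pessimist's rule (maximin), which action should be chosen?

Row minima: Option 1=10, Option 2=30, Option 3=40, Option 4=0, Option 5=80
Best worst-case = 80 → Option 5.

Option 5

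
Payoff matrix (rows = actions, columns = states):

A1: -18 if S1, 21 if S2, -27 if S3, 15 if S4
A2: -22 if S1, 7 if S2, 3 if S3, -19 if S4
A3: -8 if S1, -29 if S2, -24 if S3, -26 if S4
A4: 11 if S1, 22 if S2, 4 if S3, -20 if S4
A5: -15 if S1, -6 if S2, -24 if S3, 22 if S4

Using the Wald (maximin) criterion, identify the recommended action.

Row minima: A1=-27, A2=-22, A3=-29, A4=-20, A5=-24
Best worst-case = -20 → A4.

A4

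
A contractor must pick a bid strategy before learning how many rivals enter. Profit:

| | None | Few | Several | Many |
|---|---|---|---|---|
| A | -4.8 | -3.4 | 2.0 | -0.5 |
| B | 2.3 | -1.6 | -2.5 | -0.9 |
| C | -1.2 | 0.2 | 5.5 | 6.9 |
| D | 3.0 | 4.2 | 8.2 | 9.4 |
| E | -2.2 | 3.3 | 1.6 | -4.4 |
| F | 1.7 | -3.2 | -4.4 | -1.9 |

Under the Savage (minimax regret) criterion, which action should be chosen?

D

Column bests: None=3.0, Few=4.2, Several=8.2, Many=9.4.
A regrets: 7.8, 7.6, 6.2, 9.9 → max 9.9
B regrets: 0.7, 5.8, 10.7, 10.3 → max 10.7
C regrets: 4.2, 4.0, 2.7, 2.5 → max 4.2
D regrets: 0.0, 0.0, 0.0, 0.0 → max 0.0
E regrets: 5.2, 0.9, 6.6, 13.8 → max 13.8
F regrets: 1.3, 7.4, 12.6, 11.3 → max 12.6
Smallest max regret = 0.0 → D.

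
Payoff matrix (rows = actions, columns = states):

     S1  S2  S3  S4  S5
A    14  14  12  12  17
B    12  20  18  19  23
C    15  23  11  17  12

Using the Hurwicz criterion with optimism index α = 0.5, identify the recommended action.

B

A: 0.5·17 + 0.5·12 = 14.5
B: 0.5·23 + 0.5·12 = 17.5
C: 0.5·23 + 0.5·11 = 17
Highest Hurwicz score = 17.5 → B.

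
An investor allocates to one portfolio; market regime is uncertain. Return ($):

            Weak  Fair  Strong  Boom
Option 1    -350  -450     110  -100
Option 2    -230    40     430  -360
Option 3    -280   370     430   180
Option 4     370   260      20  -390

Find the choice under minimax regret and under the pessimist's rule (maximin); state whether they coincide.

Column bests: Weak=370, Fair=370, Strong=430, Boom=180.
Option 1 regrets: 720, 820, 320, 280 → max 820
Option 2 regrets: 600, 330, 0, 540 → max 600
Option 3 regrets: 650, 0, 0, 0 → max 650
Option 4 regrets: 0, 110, 410, 570 → max 570
Smallest max regret = 570 → Option 4.
Row minima: Option 1=-450, Option 2=-360, Option 3=-280, Option 4=-390
Best worst-case = -280 → Option 3.

minimax regret → Option 4; maximin → Option 3 (disagree)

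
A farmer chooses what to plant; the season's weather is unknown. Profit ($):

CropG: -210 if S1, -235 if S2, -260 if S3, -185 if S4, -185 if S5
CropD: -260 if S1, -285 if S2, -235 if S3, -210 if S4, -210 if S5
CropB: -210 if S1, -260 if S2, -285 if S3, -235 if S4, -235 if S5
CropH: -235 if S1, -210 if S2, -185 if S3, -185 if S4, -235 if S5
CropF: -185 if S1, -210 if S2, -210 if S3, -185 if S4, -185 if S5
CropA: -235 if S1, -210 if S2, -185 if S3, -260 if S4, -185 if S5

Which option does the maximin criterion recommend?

Row minima: CropG=-260, CropD=-285, CropB=-285, CropH=-235, CropF=-210, CropA=-260
Best worst-case = -210 → CropF.

CropF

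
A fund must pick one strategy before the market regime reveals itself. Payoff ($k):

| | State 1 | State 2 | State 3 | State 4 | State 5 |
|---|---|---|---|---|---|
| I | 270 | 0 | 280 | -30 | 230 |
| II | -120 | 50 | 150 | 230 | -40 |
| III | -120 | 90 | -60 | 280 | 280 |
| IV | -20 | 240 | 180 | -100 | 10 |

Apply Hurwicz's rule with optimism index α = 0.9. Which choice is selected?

I

I: 0.9·280 + 0.1·(-30) = 249
II: 0.9·230 + 0.1·(-120) = 195
III: 0.9·280 + 0.1·(-120) = 240
IV: 0.9·240 + 0.1·(-100) = 206
Highest Hurwicz score = 249 → I.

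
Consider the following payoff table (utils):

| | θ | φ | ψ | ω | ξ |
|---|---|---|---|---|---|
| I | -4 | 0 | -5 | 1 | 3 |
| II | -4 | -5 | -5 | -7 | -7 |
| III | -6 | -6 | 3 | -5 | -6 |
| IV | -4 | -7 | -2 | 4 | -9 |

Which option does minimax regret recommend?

I

Column bests: θ=-4, φ=0, ψ=3, ω=4, ξ=3.
I regrets: 0, 0, 8, 3, 0 → max 8
II regrets: 0, 5, 8, 11, 10 → max 11
III regrets: 2, 6, 0, 9, 9 → max 9
IV regrets: 0, 7, 5, 0, 12 → max 12
Smallest max regret = 8 → I.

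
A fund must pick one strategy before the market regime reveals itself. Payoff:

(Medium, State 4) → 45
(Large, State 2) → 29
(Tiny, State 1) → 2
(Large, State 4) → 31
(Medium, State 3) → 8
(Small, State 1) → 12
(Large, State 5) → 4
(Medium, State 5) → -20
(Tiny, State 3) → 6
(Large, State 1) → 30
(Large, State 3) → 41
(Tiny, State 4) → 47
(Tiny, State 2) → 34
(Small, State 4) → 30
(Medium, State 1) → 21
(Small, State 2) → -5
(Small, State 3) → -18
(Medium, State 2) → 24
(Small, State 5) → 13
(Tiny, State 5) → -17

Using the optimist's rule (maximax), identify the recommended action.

Row maxima: Tiny=47, Small=30, Medium=45, Large=41
Best best-case = 47 → Tiny.

Tiny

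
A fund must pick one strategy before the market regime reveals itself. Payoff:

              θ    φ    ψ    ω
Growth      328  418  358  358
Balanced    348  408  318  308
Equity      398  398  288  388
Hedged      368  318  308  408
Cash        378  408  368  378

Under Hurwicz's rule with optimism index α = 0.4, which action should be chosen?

Cash

Growth: 0.4·418 + 0.6·328 = 364
Balanced: 0.4·408 + 0.6·308 = 348
Equity: 0.4·398 + 0.6·288 = 332
Hedged: 0.4·408 + 0.6·308 = 348
Cash: 0.4·408 + 0.6·368 = 384
Highest Hurwicz score = 384 → Cash.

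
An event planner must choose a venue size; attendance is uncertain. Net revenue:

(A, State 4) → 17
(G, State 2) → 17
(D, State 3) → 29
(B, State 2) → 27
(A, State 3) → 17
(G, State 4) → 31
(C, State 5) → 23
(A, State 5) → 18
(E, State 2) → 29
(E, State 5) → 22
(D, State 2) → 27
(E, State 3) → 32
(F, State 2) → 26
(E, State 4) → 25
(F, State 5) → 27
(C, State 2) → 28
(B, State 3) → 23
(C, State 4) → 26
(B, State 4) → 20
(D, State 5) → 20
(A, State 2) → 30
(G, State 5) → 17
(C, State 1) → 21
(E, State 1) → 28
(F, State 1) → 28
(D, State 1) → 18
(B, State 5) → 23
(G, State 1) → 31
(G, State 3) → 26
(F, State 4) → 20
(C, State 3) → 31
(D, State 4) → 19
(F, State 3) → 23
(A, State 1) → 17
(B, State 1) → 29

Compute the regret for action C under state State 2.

2

Best payoff under State 2 is 30.
Regret = 30 − 28 = 2.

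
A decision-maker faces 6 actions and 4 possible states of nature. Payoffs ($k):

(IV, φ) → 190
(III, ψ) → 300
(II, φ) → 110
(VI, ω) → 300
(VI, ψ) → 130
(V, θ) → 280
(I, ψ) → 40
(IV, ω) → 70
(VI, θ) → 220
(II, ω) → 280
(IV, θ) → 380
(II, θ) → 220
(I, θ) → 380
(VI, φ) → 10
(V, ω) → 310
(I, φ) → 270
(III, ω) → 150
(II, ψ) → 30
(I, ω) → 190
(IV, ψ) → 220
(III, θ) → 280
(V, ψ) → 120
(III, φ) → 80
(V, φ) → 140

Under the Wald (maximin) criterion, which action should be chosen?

V

Row minima: I=40, II=30, III=80, IV=70, V=120, VI=10
Best worst-case = 120 → V.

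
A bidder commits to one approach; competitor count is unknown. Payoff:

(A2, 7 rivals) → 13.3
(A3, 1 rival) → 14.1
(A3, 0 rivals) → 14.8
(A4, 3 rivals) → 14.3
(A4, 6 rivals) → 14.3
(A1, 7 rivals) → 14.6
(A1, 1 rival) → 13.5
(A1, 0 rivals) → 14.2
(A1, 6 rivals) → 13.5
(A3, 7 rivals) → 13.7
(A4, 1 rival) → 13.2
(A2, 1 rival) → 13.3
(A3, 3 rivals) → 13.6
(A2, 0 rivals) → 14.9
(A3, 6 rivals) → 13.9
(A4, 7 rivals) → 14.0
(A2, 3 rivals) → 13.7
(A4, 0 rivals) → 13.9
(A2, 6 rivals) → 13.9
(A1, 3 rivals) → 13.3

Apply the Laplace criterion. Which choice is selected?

A3

Row averages: A1=13.82, A2=13.82, A3=14.02, A4=13.94
Highest average = 14.02 → A3.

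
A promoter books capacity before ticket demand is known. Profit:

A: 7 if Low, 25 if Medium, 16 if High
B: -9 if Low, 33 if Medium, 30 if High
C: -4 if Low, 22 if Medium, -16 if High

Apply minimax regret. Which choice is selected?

A

Column bests: Low=7, Medium=33, High=30.
A regrets: 0, 8, 14 → max 14
B regrets: 16, 0, 0 → max 16
C regrets: 11, 11, 46 → max 46
Smallest max regret = 14 → A.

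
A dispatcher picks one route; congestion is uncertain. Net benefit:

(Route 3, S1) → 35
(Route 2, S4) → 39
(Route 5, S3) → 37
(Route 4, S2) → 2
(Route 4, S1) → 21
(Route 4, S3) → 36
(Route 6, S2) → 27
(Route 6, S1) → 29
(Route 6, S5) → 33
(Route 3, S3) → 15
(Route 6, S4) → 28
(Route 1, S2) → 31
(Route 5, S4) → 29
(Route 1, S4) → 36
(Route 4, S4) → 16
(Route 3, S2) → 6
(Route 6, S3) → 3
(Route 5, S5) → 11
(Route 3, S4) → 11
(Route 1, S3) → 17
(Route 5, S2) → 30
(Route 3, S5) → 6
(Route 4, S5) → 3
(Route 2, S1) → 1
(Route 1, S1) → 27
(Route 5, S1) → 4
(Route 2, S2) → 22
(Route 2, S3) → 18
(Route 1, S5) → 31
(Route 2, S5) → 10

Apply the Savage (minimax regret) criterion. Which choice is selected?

Column bests: S1=35, S2=31, S3=37, S4=39, S5=33.
Route 1 regrets: 8, 0, 20, 3, 2 → max 20
Route 2 regrets: 34, 9, 19, 0, 23 → max 34
Route 3 regrets: 0, 25, 22, 28, 27 → max 28
Route 4 regrets: 14, 29, 1, 23, 30 → max 30
Route 5 regrets: 31, 1, 0, 10, 22 → max 31
Route 6 regrets: 6, 4, 34, 11, 0 → max 34
Smallest max regret = 20 → Route 1.

Route 1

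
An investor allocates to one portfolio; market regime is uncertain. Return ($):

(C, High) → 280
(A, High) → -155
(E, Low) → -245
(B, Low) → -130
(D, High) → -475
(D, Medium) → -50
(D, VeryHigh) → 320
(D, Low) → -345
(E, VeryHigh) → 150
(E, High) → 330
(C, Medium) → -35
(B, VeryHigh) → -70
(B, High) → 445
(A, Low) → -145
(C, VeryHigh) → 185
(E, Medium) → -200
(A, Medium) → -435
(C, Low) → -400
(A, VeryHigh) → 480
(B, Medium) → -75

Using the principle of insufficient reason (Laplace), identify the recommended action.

B

Row averages: A=-63.75, B=42.5, C=7.5, D=-137.5, E=8.75
Highest average = 42.5 → B.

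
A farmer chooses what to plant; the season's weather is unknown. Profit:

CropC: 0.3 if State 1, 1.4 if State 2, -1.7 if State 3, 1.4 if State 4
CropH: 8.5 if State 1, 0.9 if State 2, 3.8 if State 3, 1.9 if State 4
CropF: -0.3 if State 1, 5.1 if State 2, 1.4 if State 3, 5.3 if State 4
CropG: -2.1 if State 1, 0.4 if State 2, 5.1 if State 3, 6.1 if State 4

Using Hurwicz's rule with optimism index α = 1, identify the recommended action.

CropC: 1·1.4 + 0·(-1.7) = 1.4
CropH: 1·8.5 + 0·0.9 = 8.5
CropF: 1·5.3 + 0·(-0.3) = 5.3
CropG: 1·6.1 + 0·(-2.1) = 6.1
Highest Hurwicz score = 8.5 → CropH.

CropH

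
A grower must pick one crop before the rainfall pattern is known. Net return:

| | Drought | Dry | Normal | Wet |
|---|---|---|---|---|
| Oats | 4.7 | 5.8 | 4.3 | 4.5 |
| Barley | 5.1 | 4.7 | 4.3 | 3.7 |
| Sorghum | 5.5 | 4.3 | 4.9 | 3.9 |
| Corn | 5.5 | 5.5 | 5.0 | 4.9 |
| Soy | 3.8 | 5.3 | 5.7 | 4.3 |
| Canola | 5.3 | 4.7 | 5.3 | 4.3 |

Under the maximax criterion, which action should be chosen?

Oats

Row maxima: Oats=5.8, Barley=5.1, Sorghum=5.5, Corn=5.5, Soy=5.7, Canola=5.3
Best best-case = 5.8 → Oats.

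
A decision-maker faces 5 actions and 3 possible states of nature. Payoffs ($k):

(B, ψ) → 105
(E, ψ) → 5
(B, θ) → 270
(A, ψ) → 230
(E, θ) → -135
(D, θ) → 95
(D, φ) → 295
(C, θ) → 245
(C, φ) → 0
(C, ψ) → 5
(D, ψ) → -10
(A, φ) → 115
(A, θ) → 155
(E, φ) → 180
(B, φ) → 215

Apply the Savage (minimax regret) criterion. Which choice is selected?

Column bests: θ=270, φ=295, ψ=230.
A regrets: 115, 180, 0 → max 180
B regrets: 0, 80, 125 → max 125
C regrets: 25, 295, 225 → max 295
D regrets: 175, 0, 240 → max 240
E regrets: 405, 115, 225 → max 405
Smallest max regret = 125 → B.

B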